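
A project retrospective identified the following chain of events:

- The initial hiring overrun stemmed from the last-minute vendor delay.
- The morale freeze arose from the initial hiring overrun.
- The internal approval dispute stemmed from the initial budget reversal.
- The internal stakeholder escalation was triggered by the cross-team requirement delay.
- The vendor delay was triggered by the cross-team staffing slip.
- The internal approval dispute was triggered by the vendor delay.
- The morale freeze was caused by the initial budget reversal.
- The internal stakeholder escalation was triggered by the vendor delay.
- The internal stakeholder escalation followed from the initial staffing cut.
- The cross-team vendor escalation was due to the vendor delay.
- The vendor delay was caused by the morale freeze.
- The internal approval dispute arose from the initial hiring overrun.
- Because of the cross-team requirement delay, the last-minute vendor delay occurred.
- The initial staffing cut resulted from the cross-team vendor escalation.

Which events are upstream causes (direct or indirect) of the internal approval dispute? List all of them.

Immediate causes of the internal approval dispute: the initial hiring overrun, the initial budget reversal, the vendor delay.
Further upstream: the cross-team requirement delay, the last-minute vendor delay, the morale freeze, the cross-team staffing slip.

the cross-team requirement delay, the cross-team staffing slip, the initial budget reversal, the initial hiring overrun, the last-minute vendor delay, the morale freeze, the vendor delay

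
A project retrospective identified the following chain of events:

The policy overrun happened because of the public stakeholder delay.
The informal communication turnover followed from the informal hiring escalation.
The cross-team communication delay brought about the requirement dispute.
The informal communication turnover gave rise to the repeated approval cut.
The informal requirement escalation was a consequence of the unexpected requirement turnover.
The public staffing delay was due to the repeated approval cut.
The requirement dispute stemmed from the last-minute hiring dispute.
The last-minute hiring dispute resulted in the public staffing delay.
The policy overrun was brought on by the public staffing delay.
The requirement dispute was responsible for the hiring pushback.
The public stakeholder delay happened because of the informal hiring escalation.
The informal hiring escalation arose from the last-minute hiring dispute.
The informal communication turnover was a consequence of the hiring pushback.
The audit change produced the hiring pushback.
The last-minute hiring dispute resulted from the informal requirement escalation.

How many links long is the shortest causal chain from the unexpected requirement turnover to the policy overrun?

4

Shortest chain: the unexpected requirement turnover → the informal requirement escalation → the last-minute hiring dispute → the public staffing delay → the policy overrun.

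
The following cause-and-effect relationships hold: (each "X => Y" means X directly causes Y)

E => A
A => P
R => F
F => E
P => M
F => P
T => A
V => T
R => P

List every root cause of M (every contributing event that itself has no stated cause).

Tracing upstream from M: M ← P ← R.
A separate upstream branch: M ← P ← A ← T ← V.
Each of those chain origins has no stated cause.

R, V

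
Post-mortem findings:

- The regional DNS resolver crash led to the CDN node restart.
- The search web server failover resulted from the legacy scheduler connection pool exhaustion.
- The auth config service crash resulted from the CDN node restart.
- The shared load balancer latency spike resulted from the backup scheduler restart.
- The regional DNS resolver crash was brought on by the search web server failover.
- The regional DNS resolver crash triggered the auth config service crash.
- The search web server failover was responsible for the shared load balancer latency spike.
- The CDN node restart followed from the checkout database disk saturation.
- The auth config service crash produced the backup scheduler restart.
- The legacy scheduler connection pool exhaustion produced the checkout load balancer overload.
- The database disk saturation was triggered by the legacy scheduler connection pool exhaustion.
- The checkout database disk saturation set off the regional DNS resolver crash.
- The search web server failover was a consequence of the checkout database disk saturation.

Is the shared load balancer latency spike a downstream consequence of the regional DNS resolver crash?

Yes

There is a causal chain: the regional DNS resolver crash → the auth config service crash → the backup scheduler restart → the shared load balancer latency spike.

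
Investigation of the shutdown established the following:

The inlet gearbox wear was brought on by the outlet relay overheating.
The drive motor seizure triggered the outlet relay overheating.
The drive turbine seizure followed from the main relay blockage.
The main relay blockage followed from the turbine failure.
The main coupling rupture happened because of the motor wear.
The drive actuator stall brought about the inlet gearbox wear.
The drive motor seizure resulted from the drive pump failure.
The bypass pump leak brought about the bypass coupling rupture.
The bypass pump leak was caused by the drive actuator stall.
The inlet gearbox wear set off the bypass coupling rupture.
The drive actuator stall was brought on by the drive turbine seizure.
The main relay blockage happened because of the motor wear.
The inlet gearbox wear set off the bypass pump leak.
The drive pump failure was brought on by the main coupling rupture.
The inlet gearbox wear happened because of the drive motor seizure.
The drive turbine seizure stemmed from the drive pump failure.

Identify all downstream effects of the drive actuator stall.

Direct effects: the inlet gearbox wear, the bypass pump leak.
2 steps out: the bypass coupling rupture.
Not reachable from it: the motor wear, the main relay blockage, the main coupling rupture, the drive pump failure, the drive motor seizure, the drive turbine seizure, the outlet relay overheating, the turbine failure.

the bypass coupling rupture, the bypass pump leak, the inlet gearbox wear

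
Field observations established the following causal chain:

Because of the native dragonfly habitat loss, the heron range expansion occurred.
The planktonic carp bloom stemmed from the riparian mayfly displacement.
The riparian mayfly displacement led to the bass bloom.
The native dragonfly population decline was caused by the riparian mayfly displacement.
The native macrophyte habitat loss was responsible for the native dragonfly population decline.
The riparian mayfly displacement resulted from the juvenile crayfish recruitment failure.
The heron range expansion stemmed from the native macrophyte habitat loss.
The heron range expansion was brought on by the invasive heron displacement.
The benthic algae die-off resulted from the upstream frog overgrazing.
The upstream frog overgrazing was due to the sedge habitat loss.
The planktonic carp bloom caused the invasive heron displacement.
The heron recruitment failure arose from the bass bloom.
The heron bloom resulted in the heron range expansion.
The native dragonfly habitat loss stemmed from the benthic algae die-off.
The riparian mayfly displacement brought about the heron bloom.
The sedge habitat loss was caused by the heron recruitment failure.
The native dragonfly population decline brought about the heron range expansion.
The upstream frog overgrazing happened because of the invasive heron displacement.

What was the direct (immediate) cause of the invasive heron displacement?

Upstream contributors include the juvenile crayfish recruitment failure, the riparian mayfly displacement, but only the planktonic carp bloom feeds directly into the invasive heron displacement.

the planktonic carp bloom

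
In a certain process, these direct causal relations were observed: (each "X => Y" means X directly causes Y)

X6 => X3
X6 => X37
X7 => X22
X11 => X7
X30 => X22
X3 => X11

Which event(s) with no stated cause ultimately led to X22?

Tracing upstream from X22: X22 ← X7 ← X11 ← X3 ← X6.
A separate upstream branch: X22 ← X30.
Each of those chain origins has no stated cause.

X30, X6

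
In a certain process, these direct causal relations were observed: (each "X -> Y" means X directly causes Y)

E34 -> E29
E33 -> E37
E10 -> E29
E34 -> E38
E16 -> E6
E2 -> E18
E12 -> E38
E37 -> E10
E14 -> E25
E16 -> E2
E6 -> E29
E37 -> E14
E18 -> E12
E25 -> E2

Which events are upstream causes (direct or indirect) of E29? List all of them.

E10, E16, E33, E34, E37, E6

Immediate causes of E29: E6, E10, E34.
Further upstream: E16, E33, E37.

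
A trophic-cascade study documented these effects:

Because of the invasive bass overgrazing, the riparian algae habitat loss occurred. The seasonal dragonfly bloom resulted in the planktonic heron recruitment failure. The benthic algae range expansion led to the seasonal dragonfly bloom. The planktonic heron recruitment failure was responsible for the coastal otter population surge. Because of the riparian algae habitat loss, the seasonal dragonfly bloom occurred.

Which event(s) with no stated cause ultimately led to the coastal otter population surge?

Tracing upstream from the coastal otter population surge: the coastal otter population surge ← the planktonic heron recruitment failure ← the seasonal dragonfly bloom ← the riparian algae habitat loss ← the invasive bass overgrazing.
A separate upstream branch: the coastal otter population surge ← the planktonic heron recruitment failure ← the seasonal dragonfly bloom ← the benthic algae range expansion.
Each of those chain origins has no stated cause.

the benthic algae range expansion, the invasive bass overgrazing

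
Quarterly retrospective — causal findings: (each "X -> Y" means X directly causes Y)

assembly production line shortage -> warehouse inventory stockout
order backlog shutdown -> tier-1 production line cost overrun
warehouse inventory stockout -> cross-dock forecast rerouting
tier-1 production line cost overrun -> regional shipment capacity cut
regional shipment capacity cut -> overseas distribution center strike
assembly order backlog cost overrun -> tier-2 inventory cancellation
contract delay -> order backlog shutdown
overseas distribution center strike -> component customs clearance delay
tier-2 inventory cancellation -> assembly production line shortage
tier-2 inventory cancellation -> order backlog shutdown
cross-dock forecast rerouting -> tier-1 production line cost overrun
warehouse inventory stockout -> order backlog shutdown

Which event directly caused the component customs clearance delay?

Upstream contributors include the assembly order backlog cost overrun, the tier-2 inventory cancellation, the assembly production line shortage, the warehouse inventory stockout, the order backlog shutdown, the cross-dock forecast rerouting, the tier-1 production line cost overrun, the regional shipment capacity cut, the contract delay, but only the overseas distribution center strike feeds directly into the component customs clearance delay.

the overseas distribution center strike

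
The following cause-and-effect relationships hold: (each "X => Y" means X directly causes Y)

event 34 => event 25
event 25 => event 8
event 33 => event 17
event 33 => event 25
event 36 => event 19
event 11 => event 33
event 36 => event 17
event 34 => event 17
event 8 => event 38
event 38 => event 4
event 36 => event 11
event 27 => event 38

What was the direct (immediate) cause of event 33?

Upstream contributors include event 36, but only event 11 feeds directly into event 33.

event 11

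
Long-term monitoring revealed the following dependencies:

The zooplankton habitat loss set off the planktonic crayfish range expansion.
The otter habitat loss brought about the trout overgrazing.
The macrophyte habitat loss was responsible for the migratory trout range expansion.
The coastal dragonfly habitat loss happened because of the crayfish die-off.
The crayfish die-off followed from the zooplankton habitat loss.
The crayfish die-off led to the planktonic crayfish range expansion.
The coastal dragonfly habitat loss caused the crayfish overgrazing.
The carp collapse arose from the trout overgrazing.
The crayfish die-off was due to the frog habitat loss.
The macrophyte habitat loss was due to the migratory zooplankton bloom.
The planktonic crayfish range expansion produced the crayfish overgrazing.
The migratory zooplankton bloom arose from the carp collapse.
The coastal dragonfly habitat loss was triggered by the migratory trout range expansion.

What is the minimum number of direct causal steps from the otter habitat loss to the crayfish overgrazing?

Shortest chain: the otter habitat loss → the trout overgrazing → the carp collapse → the migratory zooplankton bloom → the macrophyte habitat loss → the migratory trout range expansion → the coastal dragonfly habitat loss → the crayfish overgrazing.

7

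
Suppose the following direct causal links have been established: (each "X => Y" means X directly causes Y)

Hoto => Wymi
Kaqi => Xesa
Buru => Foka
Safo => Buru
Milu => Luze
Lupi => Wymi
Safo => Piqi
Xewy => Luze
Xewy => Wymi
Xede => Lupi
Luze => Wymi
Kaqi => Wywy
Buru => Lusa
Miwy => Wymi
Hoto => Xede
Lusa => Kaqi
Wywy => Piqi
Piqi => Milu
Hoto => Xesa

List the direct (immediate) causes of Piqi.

Upstream contributors include Buru, Lusa, Kaqi, but only Safo, Wywy feed directly into Piqi.

Safo, Wywy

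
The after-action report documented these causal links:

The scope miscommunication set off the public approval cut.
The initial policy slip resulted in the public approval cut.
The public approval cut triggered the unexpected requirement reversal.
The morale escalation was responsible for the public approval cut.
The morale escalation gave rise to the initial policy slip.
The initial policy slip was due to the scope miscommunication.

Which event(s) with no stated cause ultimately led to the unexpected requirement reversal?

the morale escalation, the scope miscommunication

Tracing upstream from the unexpected requirement reversal: the unexpected requirement reversal ← the public approval cut ← the morale escalation.
A separate upstream branch: the unexpected requirement reversal ← the public approval cut ← the scope miscommunication.
Each of those chain origins has no stated cause.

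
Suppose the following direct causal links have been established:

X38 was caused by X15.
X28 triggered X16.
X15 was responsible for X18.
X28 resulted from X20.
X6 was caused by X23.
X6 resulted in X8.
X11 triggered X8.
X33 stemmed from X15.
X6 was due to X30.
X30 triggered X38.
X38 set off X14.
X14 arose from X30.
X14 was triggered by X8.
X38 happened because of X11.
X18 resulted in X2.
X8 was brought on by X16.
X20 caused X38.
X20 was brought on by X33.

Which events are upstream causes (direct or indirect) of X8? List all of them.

Immediate causes of X8: X11, X6, X16.
Further upstream: X15, X23, X33, X20, X28, X30.

X11, X15, X16, X20, X23, X28, X30, X33, X6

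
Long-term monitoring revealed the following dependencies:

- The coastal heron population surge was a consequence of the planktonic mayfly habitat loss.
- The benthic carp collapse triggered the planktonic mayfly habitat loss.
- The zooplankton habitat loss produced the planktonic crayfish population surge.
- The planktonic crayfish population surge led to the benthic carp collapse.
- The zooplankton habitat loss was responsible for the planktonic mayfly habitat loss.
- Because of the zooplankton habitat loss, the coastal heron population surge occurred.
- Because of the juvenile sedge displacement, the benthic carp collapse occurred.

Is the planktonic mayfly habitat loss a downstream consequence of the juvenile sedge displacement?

Yes

There is a causal chain: the juvenile sedge displacement → the benthic carp collapse → the planktonic mayfly habitat loss.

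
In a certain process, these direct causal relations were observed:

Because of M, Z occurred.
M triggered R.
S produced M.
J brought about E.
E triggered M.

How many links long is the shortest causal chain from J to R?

Shortest chain: J → E → M → R.

3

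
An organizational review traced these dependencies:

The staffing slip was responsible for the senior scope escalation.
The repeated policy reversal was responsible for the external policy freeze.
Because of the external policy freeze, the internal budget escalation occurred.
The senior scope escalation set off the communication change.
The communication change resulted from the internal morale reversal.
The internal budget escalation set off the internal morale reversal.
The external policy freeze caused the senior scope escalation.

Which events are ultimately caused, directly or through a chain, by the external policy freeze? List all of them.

Direct effects: the internal budget escalation, the senior scope escalation.
2 steps out: the internal morale reversal, the communication change.
Not reachable from it: the staffing slip, the repeated policy reversal.

the communication change, the internal budget escalation, the internal morale reversal, the senior scope escalation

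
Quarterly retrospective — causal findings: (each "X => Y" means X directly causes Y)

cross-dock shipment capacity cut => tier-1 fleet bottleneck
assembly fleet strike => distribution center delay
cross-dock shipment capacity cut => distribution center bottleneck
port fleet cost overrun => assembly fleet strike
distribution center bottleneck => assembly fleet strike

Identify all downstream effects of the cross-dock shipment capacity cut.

the assembly fleet strike, the distribution center bottleneck, the distribution center delay, the tier-1 fleet bottleneck

Direct effects: the distribution center bottleneck, the tier-1 fleet bottleneck.
2 steps out: the assembly fleet strike.
3 steps out: the distribution center delay.
Not reachable from it: the port fleet cost overrun.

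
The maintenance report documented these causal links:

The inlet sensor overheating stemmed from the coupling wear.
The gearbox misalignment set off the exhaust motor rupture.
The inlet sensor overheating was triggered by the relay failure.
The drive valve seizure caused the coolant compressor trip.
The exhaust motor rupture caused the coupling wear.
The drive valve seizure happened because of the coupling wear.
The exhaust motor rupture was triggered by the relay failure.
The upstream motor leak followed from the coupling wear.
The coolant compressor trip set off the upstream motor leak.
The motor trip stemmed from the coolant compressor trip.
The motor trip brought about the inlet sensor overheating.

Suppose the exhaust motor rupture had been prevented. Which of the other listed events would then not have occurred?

Downstream of the exhaust motor rupture: the coupling wear, the drive valve seizure, the coolant compressor trip, the motor trip, the inlet sensor overheating, the upstream motor leak.
Of those, still caused via another path: the inlet sensor overheating.
The remainder have no surviving cause.

the coolant compressor trip, the coupling wear, the drive valve seizure, the motor trip, the upstream motor leak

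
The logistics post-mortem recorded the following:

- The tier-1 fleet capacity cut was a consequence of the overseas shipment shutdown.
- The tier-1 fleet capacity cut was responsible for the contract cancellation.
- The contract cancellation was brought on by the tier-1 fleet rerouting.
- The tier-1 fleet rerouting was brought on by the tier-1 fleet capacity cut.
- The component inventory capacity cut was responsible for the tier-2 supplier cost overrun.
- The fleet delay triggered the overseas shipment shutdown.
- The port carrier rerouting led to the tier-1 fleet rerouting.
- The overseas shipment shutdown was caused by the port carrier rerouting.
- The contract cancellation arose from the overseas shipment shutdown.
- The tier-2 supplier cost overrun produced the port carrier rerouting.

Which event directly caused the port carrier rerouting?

the tier-2 supplier cost overrun

Upstream contributors include the component inventory capacity cut, but only the tier-2 supplier cost overrun feeds directly into the port carrier rerouting.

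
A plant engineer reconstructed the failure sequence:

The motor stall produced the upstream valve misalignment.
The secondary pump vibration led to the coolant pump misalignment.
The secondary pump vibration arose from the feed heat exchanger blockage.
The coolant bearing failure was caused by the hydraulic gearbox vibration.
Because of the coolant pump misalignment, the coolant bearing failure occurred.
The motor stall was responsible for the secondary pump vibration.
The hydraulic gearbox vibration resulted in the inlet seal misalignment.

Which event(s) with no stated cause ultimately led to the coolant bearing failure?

Tracing upstream from the coolant bearing failure: the coolant bearing failure ← the coolant pump misalignment ← the secondary pump vibration ← the motor stall.
A separate upstream branch: the coolant bearing failure ← the hydraulic gearbox vibration.
A separate upstream branch: the coolant bearing failure ← the coolant pump misalignment ← the secondary pump vibration ← the feed heat exchanger blockage.
Each of those chain origins has no stated cause.

the feed heat exchanger blockage, the hydraulic gearbox vibration, the motor stall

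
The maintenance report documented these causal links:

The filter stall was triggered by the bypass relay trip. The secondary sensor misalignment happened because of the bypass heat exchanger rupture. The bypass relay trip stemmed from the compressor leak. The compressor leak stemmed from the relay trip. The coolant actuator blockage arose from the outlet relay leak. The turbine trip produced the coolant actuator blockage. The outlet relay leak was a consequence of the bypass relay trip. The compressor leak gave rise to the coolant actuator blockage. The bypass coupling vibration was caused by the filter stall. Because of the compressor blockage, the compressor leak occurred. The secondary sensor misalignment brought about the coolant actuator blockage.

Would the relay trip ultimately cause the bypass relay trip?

Yes

There is a causal chain: the relay trip → the compressor leak → the bypass relay trip.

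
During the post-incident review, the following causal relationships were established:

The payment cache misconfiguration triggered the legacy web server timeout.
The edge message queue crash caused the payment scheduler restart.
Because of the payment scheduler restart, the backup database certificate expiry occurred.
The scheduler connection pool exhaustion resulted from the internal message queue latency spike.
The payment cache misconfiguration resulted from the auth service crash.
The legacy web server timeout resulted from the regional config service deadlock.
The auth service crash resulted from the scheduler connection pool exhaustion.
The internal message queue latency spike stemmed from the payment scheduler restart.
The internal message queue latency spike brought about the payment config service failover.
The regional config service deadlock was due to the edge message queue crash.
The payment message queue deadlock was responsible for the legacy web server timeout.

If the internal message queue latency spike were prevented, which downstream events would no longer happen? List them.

the auth service crash, the payment cache misconfiguration, the payment config service failover, the scheduler connection pool exhaustion

Downstream of the internal message queue latency spike: the scheduler connection pool exhaustion, the payment config service failover, the auth service crash, the payment cache misconfiguration, the legacy web server timeout.
Of those, still caused via another path: the legacy web server timeout.
The remainder have no surviving cause.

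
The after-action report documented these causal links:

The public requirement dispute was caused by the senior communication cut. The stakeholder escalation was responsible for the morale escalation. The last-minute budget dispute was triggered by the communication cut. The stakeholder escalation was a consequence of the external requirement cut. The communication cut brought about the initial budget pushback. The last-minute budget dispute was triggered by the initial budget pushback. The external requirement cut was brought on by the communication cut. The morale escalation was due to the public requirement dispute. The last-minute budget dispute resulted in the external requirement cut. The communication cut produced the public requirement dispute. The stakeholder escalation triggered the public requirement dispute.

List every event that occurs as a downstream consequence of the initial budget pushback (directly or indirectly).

the external requirement cut, the last-minute budget dispute, the morale escalation, the public requirement dispute, the stakeholder escalation

Direct effects: the last-minute budget dispute.
2 steps out: the external requirement cut.
3 steps out: the stakeholder escalation.
4 steps out: the public requirement dispute, the morale escalation.
Not reachable from it: the communication cut, the senior communication cut.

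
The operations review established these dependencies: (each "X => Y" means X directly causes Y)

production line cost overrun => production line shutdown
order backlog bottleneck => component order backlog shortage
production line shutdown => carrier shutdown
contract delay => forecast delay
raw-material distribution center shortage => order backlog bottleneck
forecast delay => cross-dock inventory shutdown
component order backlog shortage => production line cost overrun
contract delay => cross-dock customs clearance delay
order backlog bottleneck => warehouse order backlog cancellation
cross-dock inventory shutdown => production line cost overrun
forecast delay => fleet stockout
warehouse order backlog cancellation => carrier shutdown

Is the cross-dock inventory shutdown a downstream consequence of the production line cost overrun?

No

The production line cost overrun leads to the production line shutdown, the carrier shutdown; the cross-dock inventory shutdown is not among them.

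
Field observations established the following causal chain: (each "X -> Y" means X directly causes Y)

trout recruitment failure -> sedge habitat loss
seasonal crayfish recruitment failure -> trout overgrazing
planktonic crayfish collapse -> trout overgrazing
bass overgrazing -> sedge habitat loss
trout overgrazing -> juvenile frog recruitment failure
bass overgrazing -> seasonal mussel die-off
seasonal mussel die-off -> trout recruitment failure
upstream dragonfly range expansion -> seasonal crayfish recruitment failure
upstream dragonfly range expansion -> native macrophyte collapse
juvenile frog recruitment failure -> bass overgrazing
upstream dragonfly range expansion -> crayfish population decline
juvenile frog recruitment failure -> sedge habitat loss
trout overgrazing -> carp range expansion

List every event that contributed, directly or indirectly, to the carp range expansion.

Immediate cause of the carp range expansion: the trout overgrazing.
Further upstream: the upstream dragonfly range expansion, the seasonal crayfish recruitment failure, the planktonic crayfish collapse.

the planktonic crayfish collapse, the seasonal crayfish recruitment failure, the trout overgrazing, the upstream dragonfly range expansion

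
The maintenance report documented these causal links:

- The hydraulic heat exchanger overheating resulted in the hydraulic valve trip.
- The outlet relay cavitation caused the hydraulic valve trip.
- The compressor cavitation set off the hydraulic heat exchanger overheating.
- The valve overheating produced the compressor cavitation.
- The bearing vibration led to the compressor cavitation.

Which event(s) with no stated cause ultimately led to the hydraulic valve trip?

Tracing upstream from the hydraulic valve trip: the hydraulic valve trip ← the hydraulic heat exchanger overheating ← the compressor cavitation ← the valve overheating.
A separate upstream branch: the hydraulic valve trip ← the hydraulic heat exchanger overheating ← the compressor cavitation ← the bearing vibration.
A separate upstream branch: the hydraulic valve trip ← the outlet relay cavitation.
Each of those chain origins has no stated cause.

the bearing vibration, the outlet relay cavitation, the valve overheating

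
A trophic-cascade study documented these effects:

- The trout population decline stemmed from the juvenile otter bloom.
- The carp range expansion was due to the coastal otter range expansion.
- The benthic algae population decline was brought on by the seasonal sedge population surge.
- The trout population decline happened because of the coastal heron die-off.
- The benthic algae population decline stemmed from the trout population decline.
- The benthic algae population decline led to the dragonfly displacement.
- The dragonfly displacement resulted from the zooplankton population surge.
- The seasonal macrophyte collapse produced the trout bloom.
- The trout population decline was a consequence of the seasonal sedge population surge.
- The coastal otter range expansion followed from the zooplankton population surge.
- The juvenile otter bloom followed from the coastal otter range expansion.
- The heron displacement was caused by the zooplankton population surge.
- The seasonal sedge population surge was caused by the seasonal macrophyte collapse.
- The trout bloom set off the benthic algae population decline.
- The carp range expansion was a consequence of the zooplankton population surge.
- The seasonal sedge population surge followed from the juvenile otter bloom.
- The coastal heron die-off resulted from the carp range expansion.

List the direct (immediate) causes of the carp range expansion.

the coastal otter range expansion, the zooplankton population surge → the carp range expansion with nothing further upstream stated.

the coastal otter range expansion, the zooplankton population surge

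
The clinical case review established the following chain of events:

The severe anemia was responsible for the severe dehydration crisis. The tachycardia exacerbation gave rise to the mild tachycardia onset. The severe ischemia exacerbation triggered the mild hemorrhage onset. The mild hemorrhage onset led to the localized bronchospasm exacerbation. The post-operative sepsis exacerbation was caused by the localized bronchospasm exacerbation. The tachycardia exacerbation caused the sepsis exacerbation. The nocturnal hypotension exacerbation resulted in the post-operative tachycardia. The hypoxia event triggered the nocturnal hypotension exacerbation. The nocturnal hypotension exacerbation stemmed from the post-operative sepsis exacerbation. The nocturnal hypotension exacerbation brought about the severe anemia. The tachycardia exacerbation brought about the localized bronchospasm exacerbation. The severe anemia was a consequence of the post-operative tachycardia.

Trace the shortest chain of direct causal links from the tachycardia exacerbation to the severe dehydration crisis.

the tachycardia exacerbation → the localized bronchospasm exacerbation
the localized bronchospasm exacerbation → the post-operative sepsis exacerbation
the post-operative sepsis exacerbation → the nocturnal hypotension exacerbation
the nocturnal hypotension exacerbation → the severe anemia
the severe anemia → the severe dehydration crisis
Length: 5 steps.

the tachycardia exacerbation → the localized bronchospasm exacerbation → the post-operative sepsis exacerbation → the nocturnal hypotension exacerbation → the severe anemia → the severe dehydration crisis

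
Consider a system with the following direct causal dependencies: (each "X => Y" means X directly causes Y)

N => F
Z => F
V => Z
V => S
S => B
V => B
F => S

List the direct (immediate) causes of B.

S, V

Upstream contributors include Z, F, N, but only S, V feed directly into B.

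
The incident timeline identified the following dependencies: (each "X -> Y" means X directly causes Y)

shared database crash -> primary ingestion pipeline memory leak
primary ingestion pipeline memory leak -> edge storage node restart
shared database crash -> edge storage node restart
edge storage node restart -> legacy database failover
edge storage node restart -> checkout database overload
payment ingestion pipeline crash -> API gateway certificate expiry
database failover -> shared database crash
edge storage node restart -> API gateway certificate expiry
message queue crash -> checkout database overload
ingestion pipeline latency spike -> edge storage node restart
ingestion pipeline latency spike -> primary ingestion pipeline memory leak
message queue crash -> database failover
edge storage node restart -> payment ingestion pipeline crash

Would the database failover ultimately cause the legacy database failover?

There is a causal chain: the database failover → the shared database crash → the edge storage node restart → the legacy database failover.

Yes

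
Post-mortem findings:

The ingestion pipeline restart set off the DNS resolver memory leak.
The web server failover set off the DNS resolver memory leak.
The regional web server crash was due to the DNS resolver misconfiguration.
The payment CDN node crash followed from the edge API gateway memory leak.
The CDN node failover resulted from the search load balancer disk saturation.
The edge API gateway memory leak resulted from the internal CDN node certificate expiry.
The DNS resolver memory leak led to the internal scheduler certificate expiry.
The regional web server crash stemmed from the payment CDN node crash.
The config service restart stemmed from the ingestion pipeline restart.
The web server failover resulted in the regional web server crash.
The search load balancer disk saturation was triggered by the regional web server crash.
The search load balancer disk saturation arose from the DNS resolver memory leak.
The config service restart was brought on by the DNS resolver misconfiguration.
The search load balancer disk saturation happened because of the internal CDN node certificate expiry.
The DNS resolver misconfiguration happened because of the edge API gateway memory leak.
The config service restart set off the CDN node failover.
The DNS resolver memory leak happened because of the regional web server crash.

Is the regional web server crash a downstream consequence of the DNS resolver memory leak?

No

The DNS resolver memory leak leads to the search load balancer disk saturation, the CDN node failover, the internal scheduler certificate expiry; the regional web server crash is not among them.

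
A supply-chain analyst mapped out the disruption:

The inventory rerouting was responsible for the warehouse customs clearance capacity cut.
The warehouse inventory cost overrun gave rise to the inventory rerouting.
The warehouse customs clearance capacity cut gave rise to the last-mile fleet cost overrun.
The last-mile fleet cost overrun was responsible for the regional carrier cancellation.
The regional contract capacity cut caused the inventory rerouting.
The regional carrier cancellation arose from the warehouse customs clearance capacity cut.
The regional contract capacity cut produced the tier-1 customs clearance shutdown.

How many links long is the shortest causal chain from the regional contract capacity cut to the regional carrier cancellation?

3

Shortest chain: the regional contract capacity cut → the inventory rerouting → the warehouse customs clearance capacity cut → the regional carrier cancellation.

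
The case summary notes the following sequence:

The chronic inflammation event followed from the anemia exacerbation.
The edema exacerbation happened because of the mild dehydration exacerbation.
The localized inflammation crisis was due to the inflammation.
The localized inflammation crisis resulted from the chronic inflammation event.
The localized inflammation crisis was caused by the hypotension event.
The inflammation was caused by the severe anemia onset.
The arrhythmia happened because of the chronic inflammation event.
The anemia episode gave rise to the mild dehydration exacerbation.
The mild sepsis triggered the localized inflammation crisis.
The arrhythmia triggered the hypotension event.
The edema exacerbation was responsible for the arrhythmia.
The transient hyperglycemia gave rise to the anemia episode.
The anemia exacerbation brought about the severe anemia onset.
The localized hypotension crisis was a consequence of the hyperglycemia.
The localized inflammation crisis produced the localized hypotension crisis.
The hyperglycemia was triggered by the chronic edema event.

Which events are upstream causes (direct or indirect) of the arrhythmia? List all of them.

Immediate causes of the arrhythmia: the edema exacerbation, the chronic inflammation event.
Further upstream: the anemia exacerbation, the transient hyperglycemia, the anemia episode, the mild dehydration exacerbation.

the anemia episode, the anemia exacerbation, the chronic inflammation event, the edema exacerbation, the mild dehydration exacerbation, the transient hyperglycemia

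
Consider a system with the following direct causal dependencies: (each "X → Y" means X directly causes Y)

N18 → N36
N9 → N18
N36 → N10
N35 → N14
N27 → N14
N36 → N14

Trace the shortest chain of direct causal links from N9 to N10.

N9 → N18
N18 → N36
N36 → N10
Length: 3 steps.

N9 → N18 → N36 → N10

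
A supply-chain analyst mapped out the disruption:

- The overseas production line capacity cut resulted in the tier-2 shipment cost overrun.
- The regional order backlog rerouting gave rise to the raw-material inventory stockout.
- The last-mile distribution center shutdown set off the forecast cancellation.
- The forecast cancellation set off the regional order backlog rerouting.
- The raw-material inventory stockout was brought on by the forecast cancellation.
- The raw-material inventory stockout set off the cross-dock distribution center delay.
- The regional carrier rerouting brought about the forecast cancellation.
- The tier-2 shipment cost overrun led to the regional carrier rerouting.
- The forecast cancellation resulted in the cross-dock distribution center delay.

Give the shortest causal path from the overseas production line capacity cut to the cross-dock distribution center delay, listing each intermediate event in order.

the overseas production line capacity cut → the tier-2 shipment cost overrun
the tier-2 shipment cost overrun → the regional carrier rerouting
the regional carrier rerouting → the forecast cancellation
the forecast cancellation → the cross-dock distribution center delay
Length: 4 steps.

the overseas production line capacity cut → the tier-2 shipment cost overrun → the regional carrier rerouting → the forecast cancellation → the cross-dock distribution center delay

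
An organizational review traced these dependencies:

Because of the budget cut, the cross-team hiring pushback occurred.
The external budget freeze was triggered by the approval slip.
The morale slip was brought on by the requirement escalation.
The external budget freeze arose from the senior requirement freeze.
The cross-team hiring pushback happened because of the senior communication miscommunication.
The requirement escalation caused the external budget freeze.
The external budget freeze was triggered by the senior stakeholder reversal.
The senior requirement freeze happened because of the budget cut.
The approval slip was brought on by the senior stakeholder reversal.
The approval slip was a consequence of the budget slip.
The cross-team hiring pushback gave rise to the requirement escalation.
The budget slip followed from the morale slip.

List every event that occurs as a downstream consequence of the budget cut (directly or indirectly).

the approval slip, the budget slip, the cross-team hiring pushback, the external budget freeze, the morale slip, the requirement escalation, the senior requirement freeze

Direct effects: the cross-team hiring pushback, the senior requirement freeze.
2 steps out: the requirement escalation, the external budget freeze.
3 steps out: the morale slip.
4 steps out: the budget slip.
5 steps out: the approval slip.
Not reachable from it: the senior communication miscommunication, the senior stakeholder reversal.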